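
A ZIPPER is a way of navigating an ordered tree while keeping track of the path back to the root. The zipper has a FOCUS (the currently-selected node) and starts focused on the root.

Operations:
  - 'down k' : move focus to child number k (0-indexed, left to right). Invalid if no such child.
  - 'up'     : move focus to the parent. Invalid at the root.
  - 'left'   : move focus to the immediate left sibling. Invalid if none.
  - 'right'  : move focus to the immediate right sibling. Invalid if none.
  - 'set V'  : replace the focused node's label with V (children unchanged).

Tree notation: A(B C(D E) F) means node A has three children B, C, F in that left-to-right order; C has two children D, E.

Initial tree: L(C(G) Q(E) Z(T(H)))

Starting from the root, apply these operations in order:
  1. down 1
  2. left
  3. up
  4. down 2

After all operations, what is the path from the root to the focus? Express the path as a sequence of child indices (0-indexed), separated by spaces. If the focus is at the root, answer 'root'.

Answer: 2

Derivation:
Step 1 (down 1): focus=Q path=1 depth=1 children=['E'] left=['C'] right=['Z'] parent=L
Step 2 (left): focus=C path=0 depth=1 children=['G'] left=[] right=['Q', 'Z'] parent=L
Step 3 (up): focus=L path=root depth=0 children=['C', 'Q', 'Z'] (at root)
Step 4 (down 2): focus=Z path=2 depth=1 children=['T'] left=['C', 'Q'] right=[] parent=L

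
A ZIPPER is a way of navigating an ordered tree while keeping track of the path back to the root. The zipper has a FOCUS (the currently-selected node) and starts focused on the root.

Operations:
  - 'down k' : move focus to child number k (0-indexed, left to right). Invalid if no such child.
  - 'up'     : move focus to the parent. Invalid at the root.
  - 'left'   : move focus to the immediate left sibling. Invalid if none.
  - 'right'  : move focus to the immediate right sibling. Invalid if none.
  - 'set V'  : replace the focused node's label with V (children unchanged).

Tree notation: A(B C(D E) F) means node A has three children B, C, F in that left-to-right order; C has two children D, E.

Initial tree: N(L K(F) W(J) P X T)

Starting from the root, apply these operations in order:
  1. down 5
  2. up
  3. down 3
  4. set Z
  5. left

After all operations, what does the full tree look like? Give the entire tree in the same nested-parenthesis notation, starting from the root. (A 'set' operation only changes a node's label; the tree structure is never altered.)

Step 1 (down 5): focus=T path=5 depth=1 children=[] left=['L', 'K', 'W', 'P', 'X'] right=[] parent=N
Step 2 (up): focus=N path=root depth=0 children=['L', 'K', 'W', 'P', 'X', 'T'] (at root)
Step 3 (down 3): focus=P path=3 depth=1 children=[] left=['L', 'K', 'W'] right=['X', 'T'] parent=N
Step 4 (set Z): focus=Z path=3 depth=1 children=[] left=['L', 'K', 'W'] right=['X', 'T'] parent=N
Step 5 (left): focus=W path=2 depth=1 children=['J'] left=['L', 'K'] right=['Z', 'X', 'T'] parent=N

Answer: N(L K(F) W(J) Z X T)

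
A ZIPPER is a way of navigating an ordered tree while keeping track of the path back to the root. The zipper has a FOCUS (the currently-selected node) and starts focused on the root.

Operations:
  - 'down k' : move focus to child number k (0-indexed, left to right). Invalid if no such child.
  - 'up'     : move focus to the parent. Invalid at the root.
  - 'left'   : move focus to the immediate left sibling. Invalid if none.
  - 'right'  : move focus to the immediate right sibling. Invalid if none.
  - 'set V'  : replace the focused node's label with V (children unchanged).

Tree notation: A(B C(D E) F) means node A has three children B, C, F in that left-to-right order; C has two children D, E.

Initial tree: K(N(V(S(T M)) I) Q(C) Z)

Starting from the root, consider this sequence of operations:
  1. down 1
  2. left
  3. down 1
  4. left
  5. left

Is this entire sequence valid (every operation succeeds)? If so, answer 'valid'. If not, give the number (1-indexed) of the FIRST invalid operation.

Step 1 (down 1): focus=Q path=1 depth=1 children=['C'] left=['N'] right=['Z'] parent=K
Step 2 (left): focus=N path=0 depth=1 children=['V', 'I'] left=[] right=['Q', 'Z'] parent=K
Step 3 (down 1): focus=I path=0/1 depth=2 children=[] left=['V'] right=[] parent=N
Step 4 (left): focus=V path=0/0 depth=2 children=['S'] left=[] right=['I'] parent=N
Step 5 (left): INVALID

Answer: 5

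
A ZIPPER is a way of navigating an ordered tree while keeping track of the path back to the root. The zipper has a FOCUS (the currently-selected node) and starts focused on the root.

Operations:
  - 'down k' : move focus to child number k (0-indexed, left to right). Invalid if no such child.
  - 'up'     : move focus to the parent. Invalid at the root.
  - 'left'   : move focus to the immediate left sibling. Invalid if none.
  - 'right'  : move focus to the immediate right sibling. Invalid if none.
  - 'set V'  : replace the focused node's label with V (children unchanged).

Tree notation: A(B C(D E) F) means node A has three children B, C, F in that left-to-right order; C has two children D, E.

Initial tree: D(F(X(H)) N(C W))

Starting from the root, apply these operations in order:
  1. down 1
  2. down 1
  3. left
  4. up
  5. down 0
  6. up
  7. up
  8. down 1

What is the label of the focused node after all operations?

Answer: N

Derivation:
Step 1 (down 1): focus=N path=1 depth=1 children=['C', 'W'] left=['F'] right=[] parent=D
Step 2 (down 1): focus=W path=1/1 depth=2 children=[] left=['C'] right=[] parent=N
Step 3 (left): focus=C path=1/0 depth=2 children=[] left=[] right=['W'] parent=N
Step 4 (up): focus=N path=1 depth=1 children=['C', 'W'] left=['F'] right=[] parent=D
Step 5 (down 0): focus=C path=1/0 depth=2 children=[] left=[] right=['W'] parent=N
Step 6 (up): focus=N path=1 depth=1 children=['C', 'W'] left=['F'] right=[] parent=D
Step 7 (up): focus=D path=root depth=0 children=['F', 'N'] (at root)
Step 8 (down 1): focus=N path=1 depth=1 children=['C', 'W'] left=['F'] right=[] parent=D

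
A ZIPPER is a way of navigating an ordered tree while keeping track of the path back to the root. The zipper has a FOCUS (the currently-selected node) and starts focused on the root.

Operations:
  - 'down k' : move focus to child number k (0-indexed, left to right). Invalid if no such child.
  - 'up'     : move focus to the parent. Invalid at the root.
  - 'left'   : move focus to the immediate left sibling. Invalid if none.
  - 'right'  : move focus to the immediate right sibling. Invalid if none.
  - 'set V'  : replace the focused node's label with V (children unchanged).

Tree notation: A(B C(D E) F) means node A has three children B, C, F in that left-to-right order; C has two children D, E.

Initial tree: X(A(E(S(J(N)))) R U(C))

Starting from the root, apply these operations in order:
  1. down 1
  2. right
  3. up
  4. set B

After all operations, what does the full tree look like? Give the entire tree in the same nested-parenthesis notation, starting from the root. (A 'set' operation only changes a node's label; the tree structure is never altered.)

Step 1 (down 1): focus=R path=1 depth=1 children=[] left=['A'] right=['U'] parent=X
Step 2 (right): focus=U path=2 depth=1 children=['C'] left=['A', 'R'] right=[] parent=X
Step 3 (up): focus=X path=root depth=0 children=['A', 'R', 'U'] (at root)
Step 4 (set B): focus=B path=root depth=0 children=['A', 'R', 'U'] (at root)

Answer: B(A(E(S(J(N)))) R U(C))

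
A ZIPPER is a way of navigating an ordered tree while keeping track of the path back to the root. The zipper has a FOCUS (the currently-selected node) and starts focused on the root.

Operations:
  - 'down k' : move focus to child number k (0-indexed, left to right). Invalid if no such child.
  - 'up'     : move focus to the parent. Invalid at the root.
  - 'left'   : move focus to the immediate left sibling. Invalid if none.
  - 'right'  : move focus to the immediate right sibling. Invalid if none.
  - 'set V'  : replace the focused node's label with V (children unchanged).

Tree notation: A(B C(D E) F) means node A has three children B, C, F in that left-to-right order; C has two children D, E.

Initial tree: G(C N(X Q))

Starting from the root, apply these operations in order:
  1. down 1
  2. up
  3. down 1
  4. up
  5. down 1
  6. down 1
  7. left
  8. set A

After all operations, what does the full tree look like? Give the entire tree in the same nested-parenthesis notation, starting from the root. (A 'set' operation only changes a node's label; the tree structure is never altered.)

Answer: G(C N(A Q))

Derivation:
Step 1 (down 1): focus=N path=1 depth=1 children=['X', 'Q'] left=['C'] right=[] parent=G
Step 2 (up): focus=G path=root depth=0 children=['C', 'N'] (at root)
Step 3 (down 1): focus=N path=1 depth=1 children=['X', 'Q'] left=['C'] right=[] parent=G
Step 4 (up): focus=G path=root depth=0 children=['C', 'N'] (at root)
Step 5 (down 1): focus=N path=1 depth=1 children=['X', 'Q'] left=['C'] right=[] parent=G
Step 6 (down 1): focus=Q path=1/1 depth=2 children=[] left=['X'] right=[] parent=N
Step 7 (left): focus=X path=1/0 depth=2 children=[] left=[] right=['Q'] parent=N
Step 8 (set A): focus=A path=1/0 depth=2 children=[] left=[] right=['Q'] parent=N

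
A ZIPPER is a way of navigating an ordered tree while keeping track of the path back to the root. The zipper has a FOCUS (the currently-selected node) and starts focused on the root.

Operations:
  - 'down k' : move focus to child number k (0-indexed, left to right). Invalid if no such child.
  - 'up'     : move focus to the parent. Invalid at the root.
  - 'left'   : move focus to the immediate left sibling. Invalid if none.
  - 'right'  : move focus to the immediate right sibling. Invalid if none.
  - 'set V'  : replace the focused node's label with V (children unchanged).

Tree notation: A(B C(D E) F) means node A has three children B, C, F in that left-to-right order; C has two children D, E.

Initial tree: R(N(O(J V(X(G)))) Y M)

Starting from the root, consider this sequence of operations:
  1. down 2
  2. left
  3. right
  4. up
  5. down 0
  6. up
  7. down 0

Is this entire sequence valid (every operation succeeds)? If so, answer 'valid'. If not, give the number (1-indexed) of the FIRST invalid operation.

Answer: valid

Derivation:
Step 1 (down 2): focus=M path=2 depth=1 children=[] left=['N', 'Y'] right=[] parent=R
Step 2 (left): focus=Y path=1 depth=1 children=[] left=['N'] right=['M'] parent=R
Step 3 (right): focus=M path=2 depth=1 children=[] left=['N', 'Y'] right=[] parent=R
Step 4 (up): focus=R path=root depth=0 children=['N', 'Y', 'M'] (at root)
Step 5 (down 0): focus=N path=0 depth=1 children=['O'] left=[] right=['Y', 'M'] parent=R
Step 6 (up): focus=R path=root depth=0 children=['N', 'Y', 'M'] (at root)
Step 7 (down 0): focus=N path=0 depth=1 children=['O'] left=[] right=['Y', 'M'] parent=R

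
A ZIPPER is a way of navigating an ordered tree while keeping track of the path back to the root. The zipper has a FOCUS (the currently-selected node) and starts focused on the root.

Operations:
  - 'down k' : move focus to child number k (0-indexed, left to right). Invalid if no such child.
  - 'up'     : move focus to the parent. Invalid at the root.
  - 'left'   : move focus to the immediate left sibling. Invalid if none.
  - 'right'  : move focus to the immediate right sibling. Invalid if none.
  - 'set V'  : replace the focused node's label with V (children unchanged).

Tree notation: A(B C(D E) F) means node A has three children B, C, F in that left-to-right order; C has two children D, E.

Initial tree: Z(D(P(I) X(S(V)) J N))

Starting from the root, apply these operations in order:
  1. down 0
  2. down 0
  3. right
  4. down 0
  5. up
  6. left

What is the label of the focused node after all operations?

Answer: P

Derivation:
Step 1 (down 0): focus=D path=0 depth=1 children=['P', 'X', 'J', 'N'] left=[] right=[] parent=Z
Step 2 (down 0): focus=P path=0/0 depth=2 children=['I'] left=[] right=['X', 'J', 'N'] parent=D
Step 3 (right): focus=X path=0/1 depth=2 children=['S'] left=['P'] right=['J', 'N'] parent=D
Step 4 (down 0): focus=S path=0/1/0 depth=3 children=['V'] left=[] right=[] parent=X
Step 5 (up): focus=X path=0/1 depth=2 children=['S'] left=['P'] right=['J', 'N'] parent=D
Step 6 (left): focus=P path=0/0 depth=2 children=['I'] left=[] right=['X', 'J', 'N'] parent=D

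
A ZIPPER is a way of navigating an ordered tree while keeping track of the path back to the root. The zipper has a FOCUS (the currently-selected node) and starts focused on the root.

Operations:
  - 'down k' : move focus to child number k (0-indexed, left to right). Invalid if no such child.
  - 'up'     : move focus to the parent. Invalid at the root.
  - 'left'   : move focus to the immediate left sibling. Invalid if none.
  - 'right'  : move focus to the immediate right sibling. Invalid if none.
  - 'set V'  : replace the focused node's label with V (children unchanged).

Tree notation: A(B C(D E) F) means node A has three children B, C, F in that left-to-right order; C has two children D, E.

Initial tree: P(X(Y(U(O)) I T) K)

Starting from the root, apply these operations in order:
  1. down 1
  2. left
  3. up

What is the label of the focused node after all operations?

Step 1 (down 1): focus=K path=1 depth=1 children=[] left=['X'] right=[] parent=P
Step 2 (left): focus=X path=0 depth=1 children=['Y', 'I', 'T'] left=[] right=['K'] parent=P
Step 3 (up): focus=P path=root depth=0 children=['X', 'K'] (at root)

Answer: P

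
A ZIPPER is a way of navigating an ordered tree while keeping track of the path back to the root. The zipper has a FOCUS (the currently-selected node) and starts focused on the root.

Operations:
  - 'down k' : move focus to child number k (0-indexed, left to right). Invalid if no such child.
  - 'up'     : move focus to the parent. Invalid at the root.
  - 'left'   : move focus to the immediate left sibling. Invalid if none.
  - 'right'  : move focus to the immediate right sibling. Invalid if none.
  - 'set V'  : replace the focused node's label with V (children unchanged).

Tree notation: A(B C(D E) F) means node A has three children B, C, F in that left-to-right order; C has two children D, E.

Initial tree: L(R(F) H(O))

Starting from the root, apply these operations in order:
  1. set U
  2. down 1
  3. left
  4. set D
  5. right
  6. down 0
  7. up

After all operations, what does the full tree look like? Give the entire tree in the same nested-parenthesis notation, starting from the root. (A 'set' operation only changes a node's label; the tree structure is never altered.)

Step 1 (set U): focus=U path=root depth=0 children=['R', 'H'] (at root)
Step 2 (down 1): focus=H path=1 depth=1 children=['O'] left=['R'] right=[] parent=U
Step 3 (left): focus=R path=0 depth=1 children=['F'] left=[] right=['H'] parent=U
Step 4 (set D): focus=D path=0 depth=1 children=['F'] left=[] right=['H'] parent=U
Step 5 (right): focus=H path=1 depth=1 children=['O'] left=['D'] right=[] parent=U
Step 6 (down 0): focus=O path=1/0 depth=2 children=[] left=[] right=[] parent=H
Step 7 (up): focus=H path=1 depth=1 children=['O'] left=['D'] right=[] parent=U

Answer: U(D(F) H(O))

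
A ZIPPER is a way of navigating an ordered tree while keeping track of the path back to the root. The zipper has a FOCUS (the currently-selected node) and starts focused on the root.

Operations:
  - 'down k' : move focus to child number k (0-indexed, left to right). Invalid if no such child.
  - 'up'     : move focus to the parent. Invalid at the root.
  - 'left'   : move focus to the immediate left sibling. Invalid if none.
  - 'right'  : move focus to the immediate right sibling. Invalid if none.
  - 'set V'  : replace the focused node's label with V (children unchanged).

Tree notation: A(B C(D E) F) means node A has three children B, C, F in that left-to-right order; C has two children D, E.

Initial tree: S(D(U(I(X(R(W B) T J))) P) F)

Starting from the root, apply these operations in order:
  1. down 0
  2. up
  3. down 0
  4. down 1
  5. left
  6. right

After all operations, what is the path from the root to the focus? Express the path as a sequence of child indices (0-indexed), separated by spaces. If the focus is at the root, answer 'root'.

Answer: 0 1

Derivation:
Step 1 (down 0): focus=D path=0 depth=1 children=['U', 'P'] left=[] right=['F'] parent=S
Step 2 (up): focus=S path=root depth=0 children=['D', 'F'] (at root)
Step 3 (down 0): focus=D path=0 depth=1 children=['U', 'P'] left=[] right=['F'] parent=S
Step 4 (down 1): focus=P path=0/1 depth=2 children=[] left=['U'] right=[] parent=D
Step 5 (left): focus=U path=0/0 depth=2 children=['I'] left=[] right=['P'] parent=D
Step 6 (right): focus=P path=0/1 depth=2 children=[] left=['U'] right=[] parent=D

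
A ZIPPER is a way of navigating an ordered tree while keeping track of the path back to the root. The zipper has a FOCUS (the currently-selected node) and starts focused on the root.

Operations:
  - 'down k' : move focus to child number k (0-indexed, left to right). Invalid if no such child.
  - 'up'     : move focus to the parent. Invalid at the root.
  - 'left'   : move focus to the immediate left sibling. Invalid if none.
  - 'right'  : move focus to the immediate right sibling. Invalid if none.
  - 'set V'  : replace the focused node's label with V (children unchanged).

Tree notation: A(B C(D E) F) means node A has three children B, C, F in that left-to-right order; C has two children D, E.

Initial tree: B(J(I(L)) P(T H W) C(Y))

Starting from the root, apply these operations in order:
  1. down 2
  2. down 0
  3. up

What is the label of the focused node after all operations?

Answer: C

Derivation:
Step 1 (down 2): focus=C path=2 depth=1 children=['Y'] left=['J', 'P'] right=[] parent=B
Step 2 (down 0): focus=Y path=2/0 depth=2 children=[] left=[] right=[] parent=C
Step 3 (up): focus=C path=2 depth=1 children=['Y'] left=['J', 'P'] right=[] parent=B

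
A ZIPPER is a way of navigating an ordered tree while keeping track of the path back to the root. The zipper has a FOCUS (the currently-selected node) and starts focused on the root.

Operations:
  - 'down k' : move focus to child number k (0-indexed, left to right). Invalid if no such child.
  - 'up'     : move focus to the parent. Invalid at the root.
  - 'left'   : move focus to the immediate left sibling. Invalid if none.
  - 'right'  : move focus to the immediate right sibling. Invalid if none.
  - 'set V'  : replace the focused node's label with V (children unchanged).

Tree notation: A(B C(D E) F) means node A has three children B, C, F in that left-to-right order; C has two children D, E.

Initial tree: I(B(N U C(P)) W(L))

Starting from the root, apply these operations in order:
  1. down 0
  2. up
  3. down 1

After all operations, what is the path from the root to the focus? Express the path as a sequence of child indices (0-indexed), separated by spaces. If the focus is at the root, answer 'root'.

Answer: 1

Derivation:
Step 1 (down 0): focus=B path=0 depth=1 children=['N', 'U', 'C'] left=[] right=['W'] parent=I
Step 2 (up): focus=I path=root depth=0 children=['B', 'W'] (at root)
Step 3 (down 1): focus=W path=1 depth=1 children=['L'] left=['B'] right=[] parent=I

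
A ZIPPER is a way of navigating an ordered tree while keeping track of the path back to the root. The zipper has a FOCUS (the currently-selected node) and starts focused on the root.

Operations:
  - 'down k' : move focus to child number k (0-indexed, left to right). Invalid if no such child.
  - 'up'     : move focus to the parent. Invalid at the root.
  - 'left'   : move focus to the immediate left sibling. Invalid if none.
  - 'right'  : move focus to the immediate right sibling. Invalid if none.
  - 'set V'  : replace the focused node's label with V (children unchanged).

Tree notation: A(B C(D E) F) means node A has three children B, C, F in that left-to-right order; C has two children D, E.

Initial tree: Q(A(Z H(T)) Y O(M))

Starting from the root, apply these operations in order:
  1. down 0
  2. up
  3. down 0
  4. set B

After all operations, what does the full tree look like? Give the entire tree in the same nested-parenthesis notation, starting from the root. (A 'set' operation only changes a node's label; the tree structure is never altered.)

Answer: Q(B(Z H(T)) Y O(M))

Derivation:
Step 1 (down 0): focus=A path=0 depth=1 children=['Z', 'H'] left=[] right=['Y', 'O'] parent=Q
Step 2 (up): focus=Q path=root depth=0 children=['A', 'Y', 'O'] (at root)
Step 3 (down 0): focus=A path=0 depth=1 children=['Z', 'H'] left=[] right=['Y', 'O'] parent=Q
Step 4 (set B): focus=B path=0 depth=1 children=['Z', 'H'] left=[] right=['Y', 'O'] parent=Q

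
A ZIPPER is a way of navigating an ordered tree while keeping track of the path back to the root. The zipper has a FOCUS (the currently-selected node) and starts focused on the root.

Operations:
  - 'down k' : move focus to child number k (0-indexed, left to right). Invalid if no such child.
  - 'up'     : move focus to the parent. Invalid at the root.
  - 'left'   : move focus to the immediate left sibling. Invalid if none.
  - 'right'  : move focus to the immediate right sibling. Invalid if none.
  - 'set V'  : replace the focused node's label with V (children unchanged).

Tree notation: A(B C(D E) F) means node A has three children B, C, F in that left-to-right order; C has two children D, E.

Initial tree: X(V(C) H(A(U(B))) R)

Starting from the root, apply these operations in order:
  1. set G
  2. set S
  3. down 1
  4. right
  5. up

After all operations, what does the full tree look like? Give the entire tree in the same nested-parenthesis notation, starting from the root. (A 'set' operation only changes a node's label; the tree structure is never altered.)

Step 1 (set G): focus=G path=root depth=0 children=['V', 'H', 'R'] (at root)
Step 2 (set S): focus=S path=root depth=0 children=['V', 'H', 'R'] (at root)
Step 3 (down 1): focus=H path=1 depth=1 children=['A'] left=['V'] right=['R'] parent=S
Step 4 (right): focus=R path=2 depth=1 children=[] left=['V', 'H'] right=[] parent=S
Step 5 (up): focus=S path=root depth=0 children=['V', 'H', 'R'] (at root)

Answer: S(V(C) H(A(U(B))) R)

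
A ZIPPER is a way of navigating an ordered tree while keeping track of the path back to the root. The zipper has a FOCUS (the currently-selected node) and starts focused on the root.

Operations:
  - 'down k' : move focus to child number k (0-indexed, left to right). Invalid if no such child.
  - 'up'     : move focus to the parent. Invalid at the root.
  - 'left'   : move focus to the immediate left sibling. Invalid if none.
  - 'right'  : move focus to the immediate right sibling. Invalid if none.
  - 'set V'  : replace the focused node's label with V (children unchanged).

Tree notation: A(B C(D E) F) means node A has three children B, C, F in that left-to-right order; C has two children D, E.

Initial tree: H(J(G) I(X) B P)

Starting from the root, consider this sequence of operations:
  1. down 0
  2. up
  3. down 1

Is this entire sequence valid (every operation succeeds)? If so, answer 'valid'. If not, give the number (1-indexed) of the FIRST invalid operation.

Step 1 (down 0): focus=J path=0 depth=1 children=['G'] left=[] right=['I', 'B', 'P'] parent=H
Step 2 (up): focus=H path=root depth=0 children=['J', 'I', 'B', 'P'] (at root)
Step 3 (down 1): focus=I path=1 depth=1 children=['X'] left=['J'] right=['B', 'P'] parent=H

Answer: valid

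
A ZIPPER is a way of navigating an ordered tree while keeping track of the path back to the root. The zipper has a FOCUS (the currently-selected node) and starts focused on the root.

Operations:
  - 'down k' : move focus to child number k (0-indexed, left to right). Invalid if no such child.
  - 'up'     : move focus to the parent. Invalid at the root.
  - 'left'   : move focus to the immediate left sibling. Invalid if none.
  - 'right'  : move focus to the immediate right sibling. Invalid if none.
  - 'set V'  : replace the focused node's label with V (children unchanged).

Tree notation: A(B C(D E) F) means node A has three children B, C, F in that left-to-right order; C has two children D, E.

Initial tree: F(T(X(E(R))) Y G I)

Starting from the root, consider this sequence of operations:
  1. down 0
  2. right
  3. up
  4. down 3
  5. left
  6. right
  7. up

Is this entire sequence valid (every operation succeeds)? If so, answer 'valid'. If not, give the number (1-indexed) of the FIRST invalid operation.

Step 1 (down 0): focus=T path=0 depth=1 children=['X'] left=[] right=['Y', 'G', 'I'] parent=F
Step 2 (right): focus=Y path=1 depth=1 children=[] left=['T'] right=['G', 'I'] parent=F
Step 3 (up): focus=F path=root depth=0 children=['T', 'Y', 'G', 'I'] (at root)
Step 4 (down 3): focus=I path=3 depth=1 children=[] left=['T', 'Y', 'G'] right=[] parent=F
Step 5 (left): focus=G path=2 depth=1 children=[] left=['T', 'Y'] right=['I'] parent=F
Step 6 (right): focus=I path=3 depth=1 children=[] left=['T', 'Y', 'G'] right=[] parent=F
Step 7 (up): focus=F path=root depth=0 children=['T', 'Y', 'G', 'I'] (at root)

Answer: valid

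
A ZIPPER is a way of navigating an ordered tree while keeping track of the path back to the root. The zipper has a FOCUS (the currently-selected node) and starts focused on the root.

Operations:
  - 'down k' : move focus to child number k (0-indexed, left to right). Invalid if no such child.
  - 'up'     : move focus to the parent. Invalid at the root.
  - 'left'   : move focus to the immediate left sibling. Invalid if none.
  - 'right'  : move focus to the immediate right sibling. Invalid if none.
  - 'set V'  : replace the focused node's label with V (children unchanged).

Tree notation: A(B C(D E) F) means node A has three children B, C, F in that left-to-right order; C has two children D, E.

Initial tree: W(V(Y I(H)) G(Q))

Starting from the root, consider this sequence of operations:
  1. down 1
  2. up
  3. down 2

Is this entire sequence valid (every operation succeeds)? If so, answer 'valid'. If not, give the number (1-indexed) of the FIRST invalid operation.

Step 1 (down 1): focus=G path=1 depth=1 children=['Q'] left=['V'] right=[] parent=W
Step 2 (up): focus=W path=root depth=0 children=['V', 'G'] (at root)
Step 3 (down 2): INVALID

Answer: 3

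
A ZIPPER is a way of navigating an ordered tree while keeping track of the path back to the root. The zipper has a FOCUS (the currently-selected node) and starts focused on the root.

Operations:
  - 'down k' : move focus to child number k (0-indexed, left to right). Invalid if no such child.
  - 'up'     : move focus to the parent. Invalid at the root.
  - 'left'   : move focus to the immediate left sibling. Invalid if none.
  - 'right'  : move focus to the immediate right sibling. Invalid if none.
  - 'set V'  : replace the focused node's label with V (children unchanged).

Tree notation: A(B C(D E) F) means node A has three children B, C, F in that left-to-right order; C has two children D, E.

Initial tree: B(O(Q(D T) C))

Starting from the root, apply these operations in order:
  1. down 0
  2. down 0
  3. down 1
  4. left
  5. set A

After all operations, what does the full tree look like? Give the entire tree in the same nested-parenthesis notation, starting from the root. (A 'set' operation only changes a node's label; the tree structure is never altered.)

Answer: B(O(Q(A T) C))

Derivation:
Step 1 (down 0): focus=O path=0 depth=1 children=['Q', 'C'] left=[] right=[] parent=B
Step 2 (down 0): focus=Q path=0/0 depth=2 children=['D', 'T'] left=[] right=['C'] parent=O
Step 3 (down 1): focus=T path=0/0/1 depth=3 children=[] left=['D'] right=[] parent=Q
Step 4 (left): focus=D path=0/0/0 depth=3 children=[] left=[] right=['T'] parent=Q
Step 5 (set A): focus=A path=0/0/0 depth=3 children=[] left=[] right=['T'] parent=Q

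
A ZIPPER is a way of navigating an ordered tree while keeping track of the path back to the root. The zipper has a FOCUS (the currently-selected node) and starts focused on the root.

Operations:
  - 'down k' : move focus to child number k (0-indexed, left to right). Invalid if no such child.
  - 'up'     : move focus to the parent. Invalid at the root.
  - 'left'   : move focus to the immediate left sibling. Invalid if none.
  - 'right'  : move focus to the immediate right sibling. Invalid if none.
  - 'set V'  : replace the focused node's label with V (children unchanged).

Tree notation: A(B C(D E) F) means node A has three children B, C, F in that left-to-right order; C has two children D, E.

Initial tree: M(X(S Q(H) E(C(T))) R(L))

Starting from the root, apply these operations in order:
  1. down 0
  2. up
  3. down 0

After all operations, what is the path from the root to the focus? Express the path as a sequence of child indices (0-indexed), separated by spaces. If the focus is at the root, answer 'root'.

Answer: 0

Derivation:
Step 1 (down 0): focus=X path=0 depth=1 children=['S', 'Q', 'E'] left=[] right=['R'] parent=M
Step 2 (up): focus=M path=root depth=0 children=['X', 'R'] (at root)
Step 3 (down 0): focus=X path=0 depth=1 children=['S', 'Q', 'E'] left=[] right=['R'] parent=M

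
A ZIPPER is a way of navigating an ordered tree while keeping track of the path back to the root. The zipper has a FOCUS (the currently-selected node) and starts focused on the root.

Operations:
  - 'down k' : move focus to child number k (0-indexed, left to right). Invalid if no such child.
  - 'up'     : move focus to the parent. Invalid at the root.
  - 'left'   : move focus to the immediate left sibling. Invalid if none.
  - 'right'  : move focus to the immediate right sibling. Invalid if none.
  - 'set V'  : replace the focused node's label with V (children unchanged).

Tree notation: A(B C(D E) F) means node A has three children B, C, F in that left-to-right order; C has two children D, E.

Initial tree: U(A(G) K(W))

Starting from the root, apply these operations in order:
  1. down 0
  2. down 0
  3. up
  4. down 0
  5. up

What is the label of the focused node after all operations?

Step 1 (down 0): focus=A path=0 depth=1 children=['G'] left=[] right=['K'] parent=U
Step 2 (down 0): focus=G path=0/0 depth=2 children=[] left=[] right=[] parent=A
Step 3 (up): focus=A path=0 depth=1 children=['G'] left=[] right=['K'] parent=U
Step 4 (down 0): focus=G path=0/0 depth=2 children=[] left=[] right=[] parent=A
Step 5 (up): focus=A path=0 depth=1 children=['G'] left=[] right=['K'] parent=U

Answer: A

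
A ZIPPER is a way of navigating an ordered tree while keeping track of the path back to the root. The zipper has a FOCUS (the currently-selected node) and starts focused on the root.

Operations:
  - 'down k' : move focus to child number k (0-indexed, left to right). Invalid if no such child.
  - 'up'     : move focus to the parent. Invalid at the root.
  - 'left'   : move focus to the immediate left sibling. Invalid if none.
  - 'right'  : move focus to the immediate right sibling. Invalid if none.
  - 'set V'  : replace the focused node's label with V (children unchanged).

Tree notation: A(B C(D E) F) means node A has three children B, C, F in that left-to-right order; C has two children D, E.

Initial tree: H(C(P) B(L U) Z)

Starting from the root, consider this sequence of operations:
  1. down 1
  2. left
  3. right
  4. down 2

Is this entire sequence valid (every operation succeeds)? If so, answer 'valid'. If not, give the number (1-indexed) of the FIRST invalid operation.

Answer: 4

Derivation:
Step 1 (down 1): focus=B path=1 depth=1 children=['L', 'U'] left=['C'] right=['Z'] parent=H
Step 2 (left): focus=C path=0 depth=1 children=['P'] left=[] right=['B', 'Z'] parent=H
Step 3 (right): focus=B path=1 depth=1 children=['L', 'U'] left=['C'] right=['Z'] parent=H
Step 4 (down 2): INVALID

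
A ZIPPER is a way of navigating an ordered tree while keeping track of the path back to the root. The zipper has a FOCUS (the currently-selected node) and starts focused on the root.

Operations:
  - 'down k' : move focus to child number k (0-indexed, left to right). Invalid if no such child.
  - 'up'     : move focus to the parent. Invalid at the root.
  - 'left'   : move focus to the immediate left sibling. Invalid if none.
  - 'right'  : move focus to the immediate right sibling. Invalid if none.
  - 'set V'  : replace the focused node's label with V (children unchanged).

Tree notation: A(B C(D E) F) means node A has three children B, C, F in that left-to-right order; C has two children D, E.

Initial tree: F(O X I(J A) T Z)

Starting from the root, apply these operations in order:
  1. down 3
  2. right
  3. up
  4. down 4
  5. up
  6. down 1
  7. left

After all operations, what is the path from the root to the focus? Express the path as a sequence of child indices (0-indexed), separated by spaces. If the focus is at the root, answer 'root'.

Step 1 (down 3): focus=T path=3 depth=1 children=[] left=['O', 'X', 'I'] right=['Z'] parent=F
Step 2 (right): focus=Z path=4 depth=1 children=[] left=['O', 'X', 'I', 'T'] right=[] parent=F
Step 3 (up): focus=F path=root depth=0 children=['O', 'X', 'I', 'T', 'Z'] (at root)
Step 4 (down 4): focus=Z path=4 depth=1 children=[] left=['O', 'X', 'I', 'T'] right=[] parent=F
Step 5 (up): focus=F path=root depth=0 children=['O', 'X', 'I', 'T', 'Z'] (at root)
Step 6 (down 1): focus=X path=1 depth=1 children=[] left=['O'] right=['I', 'T', 'Z'] parent=F
Step 7 (left): focus=O path=0 depth=1 children=[] left=[] right=['X', 'I', 'T', 'Z'] parent=F

Answer: 0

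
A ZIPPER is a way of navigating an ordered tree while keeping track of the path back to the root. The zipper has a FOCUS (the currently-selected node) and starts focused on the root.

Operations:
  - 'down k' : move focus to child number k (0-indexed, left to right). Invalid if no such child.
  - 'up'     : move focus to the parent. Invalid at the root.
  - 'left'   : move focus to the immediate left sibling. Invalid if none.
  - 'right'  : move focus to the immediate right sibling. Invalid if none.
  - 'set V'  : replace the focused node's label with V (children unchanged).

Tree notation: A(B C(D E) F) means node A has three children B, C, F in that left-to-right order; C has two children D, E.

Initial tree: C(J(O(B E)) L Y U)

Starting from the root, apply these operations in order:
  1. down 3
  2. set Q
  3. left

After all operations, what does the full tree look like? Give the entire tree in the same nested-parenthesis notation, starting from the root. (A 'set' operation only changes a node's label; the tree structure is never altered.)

Step 1 (down 3): focus=U path=3 depth=1 children=[] left=['J', 'L', 'Y'] right=[] parent=C
Step 2 (set Q): focus=Q path=3 depth=1 children=[] left=['J', 'L', 'Y'] right=[] parent=C
Step 3 (left): focus=Y path=2 depth=1 children=[] left=['J', 'L'] right=['Q'] parent=C

Answer: C(J(O(B E)) L Y Q)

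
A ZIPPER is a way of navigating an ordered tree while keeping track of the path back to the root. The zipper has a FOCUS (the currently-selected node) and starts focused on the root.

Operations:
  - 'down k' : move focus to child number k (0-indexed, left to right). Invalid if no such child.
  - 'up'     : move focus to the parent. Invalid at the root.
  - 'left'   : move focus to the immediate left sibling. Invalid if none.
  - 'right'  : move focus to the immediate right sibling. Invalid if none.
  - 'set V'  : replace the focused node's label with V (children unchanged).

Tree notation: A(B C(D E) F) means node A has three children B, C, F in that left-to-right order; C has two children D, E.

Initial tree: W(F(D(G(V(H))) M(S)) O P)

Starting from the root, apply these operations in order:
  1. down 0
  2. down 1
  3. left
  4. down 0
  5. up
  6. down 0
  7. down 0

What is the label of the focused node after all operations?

Step 1 (down 0): focus=F path=0 depth=1 children=['D', 'M'] left=[] right=['O', 'P'] parent=W
Step 2 (down 1): focus=M path=0/1 depth=2 children=['S'] left=['D'] right=[] parent=F
Step 3 (left): focus=D path=0/0 depth=2 children=['G'] left=[] right=['M'] parent=F
Step 4 (down 0): focus=G path=0/0/0 depth=3 children=['V'] left=[] right=[] parent=D
Step 5 (up): focus=D path=0/0 depth=2 children=['G'] left=[] right=['M'] parent=F
Step 6 (down 0): focus=G path=0/0/0 depth=3 children=['V'] left=[] right=[] parent=D
Step 7 (down 0): focus=V path=0/0/0/0 depth=4 children=['H'] left=[] right=[] parent=G

Answer: V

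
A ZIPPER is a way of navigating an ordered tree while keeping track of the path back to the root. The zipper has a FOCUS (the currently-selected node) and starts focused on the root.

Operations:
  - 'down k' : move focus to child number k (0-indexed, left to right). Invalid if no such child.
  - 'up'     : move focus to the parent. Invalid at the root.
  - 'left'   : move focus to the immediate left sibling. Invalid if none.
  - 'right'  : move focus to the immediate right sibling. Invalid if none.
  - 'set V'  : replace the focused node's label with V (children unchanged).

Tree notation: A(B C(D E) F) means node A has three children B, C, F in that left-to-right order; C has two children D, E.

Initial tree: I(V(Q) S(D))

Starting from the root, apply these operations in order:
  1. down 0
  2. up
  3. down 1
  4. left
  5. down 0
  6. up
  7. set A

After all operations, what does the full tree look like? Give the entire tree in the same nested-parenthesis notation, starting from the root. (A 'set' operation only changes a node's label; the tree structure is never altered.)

Step 1 (down 0): focus=V path=0 depth=1 children=['Q'] left=[] right=['S'] parent=I
Step 2 (up): focus=I path=root depth=0 children=['V', 'S'] (at root)
Step 3 (down 1): focus=S path=1 depth=1 children=['D'] left=['V'] right=[] parent=I
Step 4 (left): focus=V path=0 depth=1 children=['Q'] left=[] right=['S'] parent=I
Step 5 (down 0): focus=Q path=0/0 depth=2 children=[] left=[] right=[] parent=V
Step 6 (up): focus=V path=0 depth=1 children=['Q'] left=[] right=['S'] parent=I
Step 7 (set A): focus=A path=0 depth=1 children=['Q'] left=[] right=['S'] parent=I

Answer: I(A(Q) S(D))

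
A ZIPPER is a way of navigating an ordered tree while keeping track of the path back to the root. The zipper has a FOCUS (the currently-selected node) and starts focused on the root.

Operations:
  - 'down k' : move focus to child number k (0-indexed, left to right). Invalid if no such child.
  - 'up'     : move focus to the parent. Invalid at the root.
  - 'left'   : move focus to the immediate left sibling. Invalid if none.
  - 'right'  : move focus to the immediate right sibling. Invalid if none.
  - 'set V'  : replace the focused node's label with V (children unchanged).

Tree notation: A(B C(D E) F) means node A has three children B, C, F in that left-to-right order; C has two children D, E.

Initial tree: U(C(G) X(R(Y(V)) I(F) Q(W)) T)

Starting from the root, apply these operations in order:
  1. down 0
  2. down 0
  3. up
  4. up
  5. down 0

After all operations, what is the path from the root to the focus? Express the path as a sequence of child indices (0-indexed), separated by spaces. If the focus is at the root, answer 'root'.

Answer: 0

Derivation:
Step 1 (down 0): focus=C path=0 depth=1 children=['G'] left=[] right=['X', 'T'] parent=U
Step 2 (down 0): focus=G path=0/0 depth=2 children=[] left=[] right=[] parent=C
Step 3 (up): focus=C path=0 depth=1 children=['G'] left=[] right=['X', 'T'] parent=U
Step 4 (up): focus=U path=root depth=0 children=['C', 'X', 'T'] (at root)
Step 5 (down 0): focus=C path=0 depth=1 children=['G'] left=[] right=['X', 'T'] parent=U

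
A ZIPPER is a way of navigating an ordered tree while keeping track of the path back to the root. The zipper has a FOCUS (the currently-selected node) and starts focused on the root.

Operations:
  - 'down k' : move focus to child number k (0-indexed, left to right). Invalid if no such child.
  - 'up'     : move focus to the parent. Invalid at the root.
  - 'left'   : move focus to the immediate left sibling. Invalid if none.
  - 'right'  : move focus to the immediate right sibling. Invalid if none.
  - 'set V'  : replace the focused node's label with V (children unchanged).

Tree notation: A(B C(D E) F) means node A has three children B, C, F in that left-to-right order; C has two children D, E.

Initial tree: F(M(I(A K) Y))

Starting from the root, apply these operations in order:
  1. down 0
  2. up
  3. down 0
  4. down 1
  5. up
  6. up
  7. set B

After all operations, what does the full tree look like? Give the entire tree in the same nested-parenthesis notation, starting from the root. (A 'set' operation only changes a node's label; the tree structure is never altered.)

Answer: B(M(I(A K) Y))

Derivation:
Step 1 (down 0): focus=M path=0 depth=1 children=['I', 'Y'] left=[] right=[] parent=F
Step 2 (up): focus=F path=root depth=0 children=['M'] (at root)
Step 3 (down 0): focus=M path=0 depth=1 children=['I', 'Y'] left=[] right=[] parent=F
Step 4 (down 1): focus=Y path=0/1 depth=2 children=[] left=['I'] right=[] parent=M
Step 5 (up): focus=M path=0 depth=1 children=['I', 'Y'] left=[] right=[] parent=F
Step 6 (up): focus=F path=root depth=0 children=['M'] (at root)
Step 7 (set B): focus=B path=root depth=0 children=['M'] (at root)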